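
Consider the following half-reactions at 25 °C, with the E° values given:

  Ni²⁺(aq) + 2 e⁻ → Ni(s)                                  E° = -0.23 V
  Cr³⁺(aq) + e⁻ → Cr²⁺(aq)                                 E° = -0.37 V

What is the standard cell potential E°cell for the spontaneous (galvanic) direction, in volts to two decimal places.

+0.14 V

The Ni²⁺/Ni couple has the higher reduction potential, so it is the cathode; Cr³⁺/Cr²⁺ is oxidised at the anode.
E°cell = E°(cathode) − E°(anode) = (-0.23) − (-0.37) = +0.14 V.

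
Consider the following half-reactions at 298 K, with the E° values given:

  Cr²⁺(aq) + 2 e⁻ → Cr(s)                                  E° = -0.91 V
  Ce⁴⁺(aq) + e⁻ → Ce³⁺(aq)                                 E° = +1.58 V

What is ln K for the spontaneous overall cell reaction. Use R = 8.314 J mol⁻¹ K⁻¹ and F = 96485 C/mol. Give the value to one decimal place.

193.9

Cathode: Ce⁴⁺/Ce³⁺; anode: Cr²⁺/Cr. E°cell = (+1.58) − (-0.91) = +2.49 V, with n = 2.
ΔG° = −nFE° = −RT ln K, so ln K = nFE°/(RT) = (2)(96485)(+2.49) / ((8.314)(298)) = 193.938.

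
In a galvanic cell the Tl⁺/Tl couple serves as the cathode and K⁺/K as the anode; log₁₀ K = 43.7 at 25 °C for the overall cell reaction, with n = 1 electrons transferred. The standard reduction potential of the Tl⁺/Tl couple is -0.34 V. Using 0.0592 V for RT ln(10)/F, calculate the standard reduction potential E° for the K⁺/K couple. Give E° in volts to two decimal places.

E°cell = (0.0592/n)·log K = (0.0592/1)(43.7) = +2.587 V.
Since Tl⁺/Tl is the cathode and K⁺/K the anode, E°cell = E°(Tl⁺/Tl) − E°(K⁺/K).
So E°(K⁺/K) = E°(Tl⁺/Tl) − E°cell = (-0.34) − (+2.587) = -2.93 V.

-2.93 V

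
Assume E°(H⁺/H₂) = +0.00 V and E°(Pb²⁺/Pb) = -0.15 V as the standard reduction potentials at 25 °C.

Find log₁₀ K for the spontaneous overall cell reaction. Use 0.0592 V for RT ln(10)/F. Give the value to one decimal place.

Cathode: H⁺/H₂; anode: Pb²⁺/Pb. E°cell = +0.15 V, n = 2.
log K = nE°cell / 0.0592 = (2)(+0.15) / 0.0592 = 5.1.

5.1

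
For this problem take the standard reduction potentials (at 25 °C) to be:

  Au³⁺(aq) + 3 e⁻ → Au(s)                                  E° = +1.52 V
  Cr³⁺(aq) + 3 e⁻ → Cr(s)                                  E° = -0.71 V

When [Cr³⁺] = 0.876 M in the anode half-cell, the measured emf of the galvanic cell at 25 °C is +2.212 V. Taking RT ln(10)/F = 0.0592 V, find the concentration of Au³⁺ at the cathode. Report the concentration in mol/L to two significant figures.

0.11 M

Au³⁺/Au is the cathode, Cr³⁺/Cr the anode: E°cell = +2.23 V, n = 3.
Overall reaction: Au³⁺(aq) + Cr(s) → Au(s) + Cr³⁺(aq); Q = [Cr³⁺]^1/[Au³⁺]^1.
From E = E° − (0.0592/n) log Q: log Q = (E° − E)·n/0.0592 = (+2.23 − (+2.212))·3/0.0592 = 0.9122.
So 1·log[Au³⁺] = 1·log(0.876) − log Q = -0.0575 − (0.9122) = -0.9697; [Au³⁺] = 10^(-0.9697) ≈ 0.11 M.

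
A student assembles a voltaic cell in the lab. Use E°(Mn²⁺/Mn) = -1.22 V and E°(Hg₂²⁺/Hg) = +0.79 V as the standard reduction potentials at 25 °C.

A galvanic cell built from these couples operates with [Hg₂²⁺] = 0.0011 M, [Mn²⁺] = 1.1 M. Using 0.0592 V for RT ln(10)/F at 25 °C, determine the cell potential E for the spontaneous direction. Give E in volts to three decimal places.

Hg₂²⁺/Hg is the cathode (higher E°), Mn²⁺/Mn the anode: E°cell = +0.79 − (-1.22) = +2.01 V, n = 2.
Overall: Hg₂²⁺(aq) + Mn(s) → 2 Hg(l) + Mn²⁺(aq)
Q = [Mn²⁺] / ([Hg₂²⁺]); log Q = 3.000.
E = E° − (0.0592/n) log Q = +2.01 − (0.0592/2)(3.000) = +1.921 V.

+1.921 V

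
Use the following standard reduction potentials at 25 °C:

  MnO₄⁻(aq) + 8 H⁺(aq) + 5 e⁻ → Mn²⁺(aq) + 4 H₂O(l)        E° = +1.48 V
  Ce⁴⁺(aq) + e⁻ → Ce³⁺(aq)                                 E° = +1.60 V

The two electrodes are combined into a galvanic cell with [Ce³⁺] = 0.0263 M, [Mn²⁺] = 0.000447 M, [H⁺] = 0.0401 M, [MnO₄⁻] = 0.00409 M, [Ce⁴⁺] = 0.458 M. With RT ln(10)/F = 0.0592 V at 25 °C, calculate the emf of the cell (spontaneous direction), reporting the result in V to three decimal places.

Ce⁴⁺/Ce³⁺ is the cathode (higher E°), MnO₄⁻/Mn²⁺ the anode: E°cell = +1.60 − (+1.48) = +0.12 V, n = 5.
Overall: 5 Ce⁴⁺(aq) + Mn²⁺(aq) + 4 H₂O(l) → 5 Ce³⁺(aq) + MnO₄⁻(aq) + 8 H⁺(aq)
Q = [Ce³⁺]^5·[MnO₄⁻]·[H⁺]^8 / ([Ce⁴⁺]^5·[Mn²⁺]); log Q = -16.418.
E = E° − (0.0592/n) log Q = +0.12 − (0.0592/5)(-16.418) = +0.314 V.

+0.314 V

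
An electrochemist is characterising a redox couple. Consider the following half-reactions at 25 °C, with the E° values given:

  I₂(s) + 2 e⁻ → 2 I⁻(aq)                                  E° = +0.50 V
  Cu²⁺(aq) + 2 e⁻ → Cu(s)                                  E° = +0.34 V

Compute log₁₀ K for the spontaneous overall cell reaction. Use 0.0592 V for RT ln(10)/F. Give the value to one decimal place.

Cathode: I₂/I⁻; anode: Cu²⁺/Cu. E°cell = +0.16 V, n = 2.
log K = nE°cell / 0.0592 = (2)(+0.16) / 0.0592 = 5.4.

5.4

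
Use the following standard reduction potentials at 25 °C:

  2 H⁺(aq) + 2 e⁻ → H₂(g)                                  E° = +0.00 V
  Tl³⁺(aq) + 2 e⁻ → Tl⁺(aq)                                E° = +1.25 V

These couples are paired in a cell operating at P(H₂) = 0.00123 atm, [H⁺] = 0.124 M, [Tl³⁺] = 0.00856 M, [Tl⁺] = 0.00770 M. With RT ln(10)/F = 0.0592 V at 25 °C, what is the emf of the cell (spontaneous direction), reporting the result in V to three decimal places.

+1.219 V

Tl³⁺/Tl⁺ is the cathode (higher E°), H⁺/H₂ the anode: E°cell = +1.25 − (+0.00) = +1.25 V, n = 2.
Overall: Tl³⁺(aq) + H₂(g) → Tl⁺(aq) + 2 H⁺(aq)
Q = [Tl⁺]·[H⁺]^2 / ([Tl³⁺]·P(H₂)); log Q = 1.051.
E = E° − (0.0592/n) log Q = +1.25 − (0.0592/2)(1.051) = +1.219 V.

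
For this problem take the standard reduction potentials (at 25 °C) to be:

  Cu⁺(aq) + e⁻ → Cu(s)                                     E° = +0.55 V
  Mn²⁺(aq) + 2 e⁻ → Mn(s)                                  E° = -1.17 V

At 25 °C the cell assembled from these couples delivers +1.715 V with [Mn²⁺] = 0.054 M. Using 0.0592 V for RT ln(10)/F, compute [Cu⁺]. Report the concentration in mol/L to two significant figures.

Cu⁺/Cu is the cathode, Mn²⁺/Mn the anode: E°cell = +1.72 V, n = 2.
Overall reaction: 2 Cu⁺(aq) + Mn(s) → 2 Cu(s) + Mn²⁺(aq); Q = [Mn²⁺]^1/[Cu⁺]^2.
From E = E° − (0.0592/n) log Q: log Q = (E° − E)·n/0.0592 = (+1.72 − (+1.715))·2/0.0592 = 0.1689.
So 2·log[Cu⁺] = 1·log(0.054) − log Q = -1.2676 − (0.1689) = -1.4365; log[Cu⁺] = -1.4365 / 2 = -0.7183; [Cu⁺] = 10^(-0.7183) ≈ 0.19 M.

0.19 M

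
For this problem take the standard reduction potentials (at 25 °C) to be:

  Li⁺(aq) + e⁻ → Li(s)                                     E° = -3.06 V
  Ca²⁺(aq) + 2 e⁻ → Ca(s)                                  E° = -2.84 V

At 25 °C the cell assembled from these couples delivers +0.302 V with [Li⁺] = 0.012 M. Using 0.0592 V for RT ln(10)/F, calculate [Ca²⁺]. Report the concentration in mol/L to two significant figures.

0.085 M

Ca²⁺/Ca is the cathode, Li⁺/Li the anode: E°cell = +0.22 V, n = 2.
Overall reaction: Ca²⁺(aq) + 2 Li(s) → Ca(s) + 2 Li⁺(aq); Q = [Li⁺]^2/[Ca²⁺]^1.
From E = E° − (0.0592/n) log Q: log Q = (E° − E)·n/0.0592 = (+0.22 − (+0.302))·2/0.0592 = -2.7703.
So 1·log[Ca²⁺] = 2·log(0.012) − log Q = -3.8416 − (-2.7703) = -1.0713; [Ca²⁺] = 10^(-1.0713) ≈ 0.085 M.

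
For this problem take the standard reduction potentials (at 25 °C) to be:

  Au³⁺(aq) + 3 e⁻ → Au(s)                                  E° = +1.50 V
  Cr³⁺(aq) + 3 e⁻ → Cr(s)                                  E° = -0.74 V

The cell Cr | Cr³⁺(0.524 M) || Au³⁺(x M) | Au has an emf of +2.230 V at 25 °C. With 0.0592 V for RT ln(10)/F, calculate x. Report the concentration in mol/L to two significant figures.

Au³⁺/Au is the cathode, Cr³⁺/Cr the anode: E°cell = +2.24 V, n = 3.
Overall reaction: Au³⁺(aq) + Cr(s) → Au(s) + Cr³⁺(aq); Q = [Cr³⁺]^1/[Au³⁺]^1.
From E = E° − (0.0592/n) log Q: log Q = (E° − E)·n/0.0592 = (+2.24 − (+2.230))·3/0.0592 = 0.5068.
So 1·log[Au³⁺] = 1·log(0.524) − log Q = -0.2807 − (0.5068) = -0.7875; [Au³⁺] = 10^(-0.7875) ≈ 0.16 M.

0.16 M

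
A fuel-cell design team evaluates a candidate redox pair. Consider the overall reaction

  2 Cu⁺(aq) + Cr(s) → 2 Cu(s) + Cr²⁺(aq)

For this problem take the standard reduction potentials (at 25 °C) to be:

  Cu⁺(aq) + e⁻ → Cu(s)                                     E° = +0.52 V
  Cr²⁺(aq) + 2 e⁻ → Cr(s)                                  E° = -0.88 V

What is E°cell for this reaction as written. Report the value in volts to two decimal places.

+1.40 V

The Cu⁺/Cu couple has the higher reduction potential, so it is the cathode; Cr²⁺/Cr is oxidised at the anode.
E°cell = E°(cathode) − E°(anode) = (+0.52) − (-0.88) = +1.40 V.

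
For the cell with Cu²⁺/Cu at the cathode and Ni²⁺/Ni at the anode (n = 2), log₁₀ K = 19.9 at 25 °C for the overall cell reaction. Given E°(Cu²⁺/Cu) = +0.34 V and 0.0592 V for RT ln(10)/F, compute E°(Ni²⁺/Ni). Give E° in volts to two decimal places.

-0.25 V

E°cell = (0.0592/n)·log K = (0.0592/2)(19.9) = +0.589 V.
Since Cu²⁺/Cu is the cathode and Ni²⁺/Ni the anode, E°cell = E°(Cu²⁺/Cu) − E°(Ni²⁺/Ni).
So E°(Ni²⁺/Ni) = E°(Cu²⁺/Cu) − E°cell = (+0.34) − (+0.589) = -0.25 V.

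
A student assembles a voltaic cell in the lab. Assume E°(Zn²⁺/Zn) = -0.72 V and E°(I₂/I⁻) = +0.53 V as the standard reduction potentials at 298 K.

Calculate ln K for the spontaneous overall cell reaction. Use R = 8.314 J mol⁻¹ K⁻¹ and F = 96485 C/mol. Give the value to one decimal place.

Cathode: I₂/I⁻; anode: Zn²⁺/Zn. E°cell = (+0.53) − (-0.72) = +1.25 V, with n = 2.
ΔG° = −nFE° = −RT ln K, so ln K = nFE°/(RT) = (2)(96485)(+1.25) / ((8.314)(298)) = 97.358.

97.4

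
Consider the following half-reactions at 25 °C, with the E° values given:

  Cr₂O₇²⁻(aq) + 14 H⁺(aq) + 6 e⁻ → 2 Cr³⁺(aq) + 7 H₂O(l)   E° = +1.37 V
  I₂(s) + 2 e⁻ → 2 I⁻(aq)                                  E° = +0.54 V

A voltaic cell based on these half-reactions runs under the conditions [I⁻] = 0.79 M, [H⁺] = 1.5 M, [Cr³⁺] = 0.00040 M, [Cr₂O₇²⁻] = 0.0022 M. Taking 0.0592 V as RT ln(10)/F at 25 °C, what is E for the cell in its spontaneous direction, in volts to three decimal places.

Cr₂O₇²⁻/Cr³⁺ is the cathode (higher E°), I₂/I⁻ the anode: E°cell = +1.37 − (+0.54) = +0.83 V, n = 6.
Overall: Cr₂O₇²⁻(aq) + 14 H⁺(aq) + 6 I⁻(aq) → 2 Cr³⁺(aq) + 7 H₂O(l) + 3 I₂(s)
Q = [Cr³⁺]^2 / ([Cr₂O₇²⁻]·[H⁺]^14·[I⁻]^6); log Q = -5.989.
E = E° − (0.0592/n) log Q = +0.83 − (0.0592/6)(-5.989) = +0.889 V.

+0.889 V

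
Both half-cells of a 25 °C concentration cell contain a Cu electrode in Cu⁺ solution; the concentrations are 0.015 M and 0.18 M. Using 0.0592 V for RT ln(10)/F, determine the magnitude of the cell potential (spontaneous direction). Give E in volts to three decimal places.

For a concentration cell E°cell = 0. The 0.18 M side is the cathode (reduction is favoured where [Cu⁺] is higher).
With n = 1, E = −(0.0592/1) log([Cu⁺]ₐₙ/[Cu⁺]꜀ₐₜ) = −(0.0592/1) log(0.015/0.18) = −(0.0592/1)(-1.079) = +0.064 V.

+0.064 V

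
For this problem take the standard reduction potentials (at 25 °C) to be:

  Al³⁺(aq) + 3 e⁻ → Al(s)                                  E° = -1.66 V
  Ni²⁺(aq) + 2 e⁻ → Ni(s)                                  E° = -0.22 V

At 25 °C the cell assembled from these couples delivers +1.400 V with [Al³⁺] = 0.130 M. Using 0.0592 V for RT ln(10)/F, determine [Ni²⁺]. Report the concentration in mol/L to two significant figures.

0.011 M

Ni²⁺/Ni is the cathode, Al³⁺/Al the anode: E°cell = +1.44 V, n = 6.
Overall reaction: 3 Ni²⁺(aq) + 2 Al(s) → 3 Ni(s) + 2 Al³⁺(aq); Q = [Al³⁺]^2/[Ni²⁺]^3.
From E = E° − (0.0592/n) log Q: log Q = (E° − E)·n/0.0592 = (+1.44 − (+1.400))·6/0.0592 = 4.0541.
So 3·log[Ni²⁺] = 2·log(0.13) − log Q = -1.7721 − (4.0541) = -5.8262; log[Ni²⁺] = -5.8262 / 3 = -1.9421; [Ni²⁺] = 10^(-1.9421) ≈ 0.011 M.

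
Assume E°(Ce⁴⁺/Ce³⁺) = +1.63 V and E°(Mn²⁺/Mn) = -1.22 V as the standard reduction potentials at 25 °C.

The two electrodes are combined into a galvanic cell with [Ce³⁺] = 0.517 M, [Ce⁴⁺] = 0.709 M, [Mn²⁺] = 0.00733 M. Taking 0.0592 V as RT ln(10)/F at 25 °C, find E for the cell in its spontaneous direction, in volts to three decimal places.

+2.921 V

Ce⁴⁺/Ce³⁺ is the cathode (higher E°), Mn²⁺/Mn the anode: E°cell = +1.63 − (-1.22) = +2.85 V, n = 2.
Overall: 2 Ce⁴⁺(aq) + Mn(s) → 2 Ce³⁺(aq) + Mn²⁺(aq)
Q = [Ce³⁺]^2·[Mn²⁺] / ([Ce⁴⁺]^2); log Q = -2.409.
E = E° − (0.0592/n) log Q = +2.85 − (0.0592/2)(-2.409) = +2.921 V.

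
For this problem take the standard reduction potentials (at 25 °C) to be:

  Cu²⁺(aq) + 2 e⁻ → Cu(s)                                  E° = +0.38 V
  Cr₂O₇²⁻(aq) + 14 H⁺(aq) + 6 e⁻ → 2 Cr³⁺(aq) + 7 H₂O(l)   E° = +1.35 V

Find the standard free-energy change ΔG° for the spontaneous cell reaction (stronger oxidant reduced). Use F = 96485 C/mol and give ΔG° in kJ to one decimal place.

Cr₂O₇²⁻/Cr³⁺ (E° = +1.35 V) is the cathode; Cu²⁺/Cu (E° = +0.38 V) is the anode, so E°cell = +0.97 V.
Balancing electrons gives n = 6 (lcm of 6 and 2).
ΔG° = −nFE° = −(6)(96485)(+0.97) = -561,543 J = -561.5 kJ.

-561.5 kJ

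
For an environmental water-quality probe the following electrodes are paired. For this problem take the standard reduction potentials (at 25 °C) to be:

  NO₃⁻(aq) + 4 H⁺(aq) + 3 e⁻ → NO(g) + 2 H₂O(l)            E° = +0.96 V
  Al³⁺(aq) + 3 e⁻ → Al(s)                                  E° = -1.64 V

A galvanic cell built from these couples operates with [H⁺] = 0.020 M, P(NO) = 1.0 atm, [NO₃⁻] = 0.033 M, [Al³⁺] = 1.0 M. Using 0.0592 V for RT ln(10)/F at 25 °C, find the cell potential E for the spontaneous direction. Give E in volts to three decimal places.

NO₃⁻/NO is the cathode (higher E°), Al³⁺/Al the anode: E°cell = +0.96 − (-1.64) = +2.60 V, n = 3.
Overall: NO₃⁻(aq) + 4 H⁺(aq) + Al(s) → NO(g) + 2 H₂O(l) + Al³⁺(aq)
Q = P(NO)·[Al³⁺] / ([NO₃⁻]·[H⁺]^4); log Q = 8.277.
E = E° − (0.0592/n) log Q = +2.60 − (0.0592/3)(8.277) = +2.437 V.

+2.437 V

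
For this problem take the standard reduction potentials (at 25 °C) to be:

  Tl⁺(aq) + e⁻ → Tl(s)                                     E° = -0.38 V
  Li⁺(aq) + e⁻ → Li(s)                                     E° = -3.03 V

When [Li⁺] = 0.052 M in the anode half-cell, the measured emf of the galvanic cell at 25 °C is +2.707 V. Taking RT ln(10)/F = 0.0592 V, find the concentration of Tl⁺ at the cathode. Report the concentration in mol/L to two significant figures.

Tl⁺/Tl is the cathode, Li⁺/Li the anode: E°cell = +2.65 V, n = 1.
Overall reaction: Tl⁺(aq) + Li(s) → Tl(s) + Li⁺(aq); Q = [Li⁺]^1/[Tl⁺]^1.
From E = E° − (0.0592/n) log Q: log Q = (E° − E)·n/0.0592 = (+2.65 − (+2.707))·1/0.0592 = -0.9628.
So 1·log[Tl⁺] = 1·log(0.052) − log Q = -1.2840 − (-0.9628) = -0.3212; [Tl⁺] = 10^(-0.3212) ≈ 0.48 M.

0.48 M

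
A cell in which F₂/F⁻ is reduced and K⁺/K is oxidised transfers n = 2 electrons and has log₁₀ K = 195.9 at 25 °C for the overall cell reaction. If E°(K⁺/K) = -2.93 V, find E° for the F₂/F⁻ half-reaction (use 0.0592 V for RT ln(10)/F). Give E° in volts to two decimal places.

+2.87 V

E°cell = (0.0592/n)·log K = (0.0592/2)(195.9) = +5.799 V.
Since F₂/F⁻ is the cathode and K⁺/K the anode, E°cell = E°(F₂/F⁻) − E°(K⁺/K).
So E°(F₂/F⁻) = E°cell + E°(K⁺/K) = +5.799 + (-2.93) = +2.87 V.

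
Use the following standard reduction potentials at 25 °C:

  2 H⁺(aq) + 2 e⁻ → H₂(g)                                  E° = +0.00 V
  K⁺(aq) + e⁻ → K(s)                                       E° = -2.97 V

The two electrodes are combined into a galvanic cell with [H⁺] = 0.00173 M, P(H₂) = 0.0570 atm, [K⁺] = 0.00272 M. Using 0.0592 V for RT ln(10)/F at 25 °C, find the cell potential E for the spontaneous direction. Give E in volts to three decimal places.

H⁺/H₂ is the cathode (higher E°), K⁺/K the anode: E°cell = +0.00 − (-2.97) = +2.97 V, n = 2.
Overall: 2 H⁺(aq) + 2 K(s) → H₂(g) + 2 K⁺(aq)
Q = P(H₂)·[K⁺]^2 / ([H⁺]^2); log Q = -0.851.
E = E° − (0.0592/n) log Q = +2.97 − (0.0592/2)(-0.851) = +2.995 V.

+2.995 V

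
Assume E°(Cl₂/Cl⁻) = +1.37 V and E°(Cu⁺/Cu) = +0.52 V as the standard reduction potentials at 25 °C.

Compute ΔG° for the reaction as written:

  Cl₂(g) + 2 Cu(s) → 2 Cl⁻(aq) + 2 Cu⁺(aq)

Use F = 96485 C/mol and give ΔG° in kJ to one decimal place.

-164.0 kJ

As written, Cl₂/Cl⁻ is reduced (cathode) and Cu⁺/Cu is oxidised (anode), so E°cell = (+1.37) − (+0.52) = +0.85 V.
Balancing electrons gives n = 2.
ΔG° = −nFE° = −(2)(96485)(+0.85) = -164,024 J = -164.0 kJ.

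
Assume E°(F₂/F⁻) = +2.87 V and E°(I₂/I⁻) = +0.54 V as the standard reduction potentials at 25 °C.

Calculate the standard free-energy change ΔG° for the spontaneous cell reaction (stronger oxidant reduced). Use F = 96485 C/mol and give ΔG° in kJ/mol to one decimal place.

-449.6 kJ/mol

F₂/F⁻ (E° = +2.87 V) is the cathode; I₂/I⁻ (E° = +0.54 V) is the anode, so E°cell = +2.33 V.
Balancing electrons gives n = 2 (lcm of 2 and 2).
ΔG° = −nFE° = −(2)(96485)(+2.33) = -449,620 J = -449.6 kJ/mol.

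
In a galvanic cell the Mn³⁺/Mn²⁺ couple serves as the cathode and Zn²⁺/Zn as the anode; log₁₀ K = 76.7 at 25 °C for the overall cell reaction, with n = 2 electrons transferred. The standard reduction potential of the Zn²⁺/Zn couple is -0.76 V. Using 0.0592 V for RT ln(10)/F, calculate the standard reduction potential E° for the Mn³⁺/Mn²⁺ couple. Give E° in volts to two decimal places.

+1.51 V

E°cell = (0.0592/n)·log K = (0.0592/2)(76.7) = +2.270 V.
Since Mn³⁺/Mn²⁺ is the cathode and Zn²⁺/Zn the anode, E°cell = E°(Mn³⁺/Mn²⁺) − E°(Zn²⁺/Zn).
So E°(Mn³⁺/Mn²⁺) = E°cell + E°(Zn²⁺/Zn) = +2.270 + (-0.76) = +1.51 V.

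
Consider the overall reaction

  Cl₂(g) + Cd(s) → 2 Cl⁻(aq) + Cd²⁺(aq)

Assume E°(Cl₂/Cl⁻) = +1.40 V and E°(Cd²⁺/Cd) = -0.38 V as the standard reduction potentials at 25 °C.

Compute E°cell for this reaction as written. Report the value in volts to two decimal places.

+1.78 V

The Cl₂/Cl⁻ couple has the higher reduction potential, so it is the cathode; Cd²⁺/Cd is oxidised at the anode.
E°cell = E°(cathode) − E°(anode) = (+1.40) − (-0.38) = +1.78 V.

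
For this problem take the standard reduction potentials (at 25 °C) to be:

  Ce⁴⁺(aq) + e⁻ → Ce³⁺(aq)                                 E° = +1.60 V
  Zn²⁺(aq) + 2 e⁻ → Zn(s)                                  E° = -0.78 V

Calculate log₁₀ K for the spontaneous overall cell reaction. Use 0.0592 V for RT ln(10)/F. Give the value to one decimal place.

80.4

Cathode: Ce⁴⁺/Ce³⁺; anode: Zn²⁺/Zn. E°cell = +2.38 V, n = 2.
log K = nE°cell / 0.0592 = (2)(+2.38) / 0.0592 = 80.4.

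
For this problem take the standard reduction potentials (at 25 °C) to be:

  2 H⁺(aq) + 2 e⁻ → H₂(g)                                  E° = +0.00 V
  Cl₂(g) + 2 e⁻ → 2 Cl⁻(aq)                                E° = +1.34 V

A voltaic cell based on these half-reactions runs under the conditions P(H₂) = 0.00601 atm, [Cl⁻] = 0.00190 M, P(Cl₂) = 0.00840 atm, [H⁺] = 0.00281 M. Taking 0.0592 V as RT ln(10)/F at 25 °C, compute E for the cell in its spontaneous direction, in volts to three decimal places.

Cl₂/Cl⁻ is the cathode (higher E°), H⁺/H₂ the anode: E°cell = +1.34 − (+0.00) = +1.34 V, n = 2.
Overall: Cl₂(g) + H₂(g) → 2 Cl⁻(aq) + 2 H⁺(aq)
Q = [Cl⁻]^2·[H⁺]^2 / (P(Cl₂)·P(H₂)); log Q = -6.248.
E = E° − (0.0592/n) log Q = +1.34 − (0.0592/2)(-6.248) = +1.525 V.

+1.525 V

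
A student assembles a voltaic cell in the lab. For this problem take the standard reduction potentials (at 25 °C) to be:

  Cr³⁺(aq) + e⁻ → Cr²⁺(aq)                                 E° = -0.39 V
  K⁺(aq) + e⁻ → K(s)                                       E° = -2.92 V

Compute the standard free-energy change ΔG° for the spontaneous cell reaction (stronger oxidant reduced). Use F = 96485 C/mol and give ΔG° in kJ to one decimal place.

-244.1 kJ

Cr³⁺/Cr²⁺ (E° = -0.39 V) is the cathode; K⁺/K (E° = -2.92 V) is the anode, so E°cell = +2.53 V.
Balancing electrons gives n = 1 (lcm of 1 and 1).
ΔG° = −nFE° = −(1)(96485)(+2.53) = -244,107 J = -244.1 kJ.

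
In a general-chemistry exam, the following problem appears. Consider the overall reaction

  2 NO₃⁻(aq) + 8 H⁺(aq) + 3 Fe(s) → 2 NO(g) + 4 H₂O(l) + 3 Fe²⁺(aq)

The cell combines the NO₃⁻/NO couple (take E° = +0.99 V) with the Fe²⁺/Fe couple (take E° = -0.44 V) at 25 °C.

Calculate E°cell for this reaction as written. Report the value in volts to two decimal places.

+1.43 V

The NO₃⁻/NO couple has the higher reduction potential, so it is the cathode; Fe²⁺/Fe is oxidised at the anode.
E°cell = E°(cathode) − E°(anode) = (+0.99) − (-0.44) = +1.43 V.
Since E°cell > 0, the reaction is spontaneous under standard conditions.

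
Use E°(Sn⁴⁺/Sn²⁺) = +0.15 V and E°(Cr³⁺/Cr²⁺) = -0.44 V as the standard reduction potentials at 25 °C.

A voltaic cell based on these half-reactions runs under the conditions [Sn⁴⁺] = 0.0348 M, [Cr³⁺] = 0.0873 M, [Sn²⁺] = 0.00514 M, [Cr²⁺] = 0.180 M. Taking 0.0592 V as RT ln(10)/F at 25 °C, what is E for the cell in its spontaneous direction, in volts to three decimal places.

+0.633 V

Sn⁴⁺/Sn²⁺ is the cathode (higher E°), Cr³⁺/Cr²⁺ the anode: E°cell = +0.15 − (-0.44) = +0.59 V, n = 2.
Overall: Sn⁴⁺(aq) + 2 Cr²⁺(aq) → Sn²⁺(aq) + 2 Cr³⁺(aq)
Q = [Sn²⁺]·[Cr³⁺]^2 / ([Sn⁴⁺]·[Cr²⁺]^2); log Q = -1.459.
E = E° − (0.0592/n) log Q = +0.59 − (0.0592/2)(-1.459) = +0.633 V.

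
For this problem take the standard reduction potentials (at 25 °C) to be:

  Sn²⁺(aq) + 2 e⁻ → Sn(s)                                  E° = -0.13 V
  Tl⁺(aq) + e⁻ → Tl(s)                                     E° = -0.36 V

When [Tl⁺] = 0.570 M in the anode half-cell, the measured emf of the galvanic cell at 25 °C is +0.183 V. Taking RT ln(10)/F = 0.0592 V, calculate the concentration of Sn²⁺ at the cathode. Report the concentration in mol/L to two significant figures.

0.0084 M

Sn²⁺/Sn is the cathode, Tl⁺/Tl the anode: E°cell = +0.23 V, n = 2.
Overall reaction: Sn²⁺(aq) + 2 Tl(s) → Sn(s) + 2 Tl⁺(aq); Q = [Tl⁺]^2/[Sn²⁺]^1.
From E = E° − (0.0592/n) log Q: log Q = (E° − E)·n/0.0592 = (+0.23 − (+0.183))·2/0.0592 = 1.5878.
So 1·log[Sn²⁺] = 2·log(0.57) − log Q = -0.4883 − (1.5878) = -2.0761; [Sn²⁺] = 10^(-2.0761) ≈ 0.0084 M.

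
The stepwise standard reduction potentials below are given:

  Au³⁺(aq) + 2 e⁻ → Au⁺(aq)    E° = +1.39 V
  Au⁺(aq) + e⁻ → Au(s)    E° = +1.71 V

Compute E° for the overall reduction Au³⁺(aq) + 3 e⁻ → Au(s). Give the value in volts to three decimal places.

Standard free energies of sequential steps add: ΔG°₃ = ΔG°₁ + ΔG°₂, so n₃E°₃ = n₁E°₁ + n₂E°₂.
E°₃ = (2×+1.39 + 1×+1.71) / 3 = (+4.490) / 3 = +1.497 V.

+1.497 V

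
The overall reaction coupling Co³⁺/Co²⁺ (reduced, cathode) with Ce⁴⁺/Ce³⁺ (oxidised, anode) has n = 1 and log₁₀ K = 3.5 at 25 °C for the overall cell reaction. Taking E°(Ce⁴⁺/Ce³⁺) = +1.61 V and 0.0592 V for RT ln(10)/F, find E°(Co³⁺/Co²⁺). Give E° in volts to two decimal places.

E°cell = (0.0592/n)·log K = (0.0592/1)(3.5) = +0.207 V.
Since Co³⁺/Co²⁺ is the cathode and Ce⁴⁺/Ce³⁺ the anode, E°cell = E°(Co³⁺/Co²⁺) − E°(Ce⁴⁺/Ce³⁺).
So E°(Co³⁺/Co²⁺) = E°cell + E°(Ce⁴⁺/Ce³⁺) = +0.207 + (+1.61) = +1.82 V.

+1.82 V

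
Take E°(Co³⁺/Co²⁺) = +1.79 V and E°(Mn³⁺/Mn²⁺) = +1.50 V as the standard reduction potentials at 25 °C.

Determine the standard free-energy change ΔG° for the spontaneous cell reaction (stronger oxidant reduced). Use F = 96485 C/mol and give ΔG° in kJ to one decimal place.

Co³⁺/Co²⁺ (E° = +1.79 V) is the cathode; Mn³⁺/Mn²⁺ (E° = +1.50 V) is the anode, so E°cell = +0.29 V.
Balancing electrons gives n = 1 (lcm of 1 and 1).
ΔG° = −nFE° = −(1)(96485)(+0.29) = -27,981 J = -28.0 kJ.

-28.0 kJ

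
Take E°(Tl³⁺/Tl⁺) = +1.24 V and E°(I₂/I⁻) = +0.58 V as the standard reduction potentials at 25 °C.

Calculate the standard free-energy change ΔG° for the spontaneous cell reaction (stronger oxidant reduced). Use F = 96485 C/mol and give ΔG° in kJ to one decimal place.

-127.4 kJ

Tl³⁺/Tl⁺ (E° = +1.24 V) is the cathode; I₂/I⁻ (E° = +0.58 V) is the anode, so E°cell = +0.66 V.
Balancing electrons gives n = 2 (lcm of 2 and 2).
ΔG° = −nFE° = −(2)(96485)(+0.66) = -127,360 J = -127.4 kJ.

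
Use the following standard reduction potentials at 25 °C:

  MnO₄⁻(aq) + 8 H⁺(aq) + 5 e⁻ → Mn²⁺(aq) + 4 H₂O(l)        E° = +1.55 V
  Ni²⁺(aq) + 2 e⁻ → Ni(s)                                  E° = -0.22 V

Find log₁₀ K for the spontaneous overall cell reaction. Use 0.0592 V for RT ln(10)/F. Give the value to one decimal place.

Cathode: MnO₄⁻/Mn²⁺; anode: Ni²⁺/Ni. E°cell = +1.77 V, n = 10.
log K = nE°cell / 0.0592 = (10)(+1.77) / 0.0592 = 299.0.

299.0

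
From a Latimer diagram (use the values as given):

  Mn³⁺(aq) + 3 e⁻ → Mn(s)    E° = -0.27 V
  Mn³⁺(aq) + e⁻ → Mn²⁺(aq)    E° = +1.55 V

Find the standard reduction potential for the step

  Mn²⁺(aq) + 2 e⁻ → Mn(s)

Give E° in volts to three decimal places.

Sequential free energies add, so n₃E°₃ = n₁E°₁ + n₂E°₂.
With n₃ = 3, and the known step contributing 1×(+1.55) V, the unknown satisfies 2·E° = 3×(-0.27) − 1×(+1.55) = -2.360.
E° = -2.360 / 2 = -1.180 V.

-1.180 V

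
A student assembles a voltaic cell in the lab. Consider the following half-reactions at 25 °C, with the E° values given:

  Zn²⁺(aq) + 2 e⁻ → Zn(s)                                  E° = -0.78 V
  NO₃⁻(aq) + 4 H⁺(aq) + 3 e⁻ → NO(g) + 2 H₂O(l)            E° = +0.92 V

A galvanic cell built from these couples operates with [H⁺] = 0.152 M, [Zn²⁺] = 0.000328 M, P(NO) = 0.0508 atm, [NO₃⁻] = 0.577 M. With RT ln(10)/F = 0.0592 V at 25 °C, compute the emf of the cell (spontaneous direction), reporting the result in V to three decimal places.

NO₃⁻/NO is the cathode (higher E°), Zn²⁺/Zn the anode: E°cell = +0.92 − (-0.78) = +1.70 V, n = 6.
Overall: 2 NO₃⁻(aq) + 8 H⁺(aq) + 3 Zn(s) → 2 NO(g) + 4 H₂O(l) + 3 Zn²⁺(aq)
Q = P(NO)^2·[Zn²⁺]^3 / ([NO₃⁻]^2·[H⁺]^8); log Q = -6.018.
E = E° − (0.0592/n) log Q = +1.70 − (0.0592/6)(-6.018) = +1.759 V.

+1.759 V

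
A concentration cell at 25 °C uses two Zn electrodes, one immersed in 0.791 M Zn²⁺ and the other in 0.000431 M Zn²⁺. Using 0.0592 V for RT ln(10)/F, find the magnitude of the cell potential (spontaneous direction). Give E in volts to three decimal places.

For a concentration cell E°cell = 0. The 0.791 M side is the cathode (reduction is favoured where [Zn²⁺] is higher).
With n = 2, E = −(0.0592/2) log([Zn²⁺]ₐₙ/[Zn²⁺]꜀ₐₜ) = −(0.0592/2) log(0.000431/0.791) = −(0.0592/2)(-3.264) = +0.097 V.

+0.097 V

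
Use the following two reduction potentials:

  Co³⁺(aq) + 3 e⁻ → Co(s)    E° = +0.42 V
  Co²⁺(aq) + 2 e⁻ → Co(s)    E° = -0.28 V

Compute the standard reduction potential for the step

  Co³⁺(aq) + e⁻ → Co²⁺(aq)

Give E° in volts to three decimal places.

Sequential free energies add, so n₃E°₃ = n₁E°₁ + n₂E°₂.
With n₃ = 3, and the known step contributing 2×(-0.28) V, the unknown satisfies 1·E° = 3×(+0.42) − 2×(-0.28) = +1.820.
E° = +1.820 / 1 = +1.820 V.

+1.820 V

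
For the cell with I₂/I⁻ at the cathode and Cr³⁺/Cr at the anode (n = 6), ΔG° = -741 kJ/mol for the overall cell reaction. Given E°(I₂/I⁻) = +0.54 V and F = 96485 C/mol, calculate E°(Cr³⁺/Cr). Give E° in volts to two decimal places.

E°cell = −ΔG°/(nF) = −(-741×10³)/((6)(96485)) = +1.280 V.
Since I₂/I⁻ is the cathode and Cr³⁺/Cr the anode, E°cell = E°(I₂/I⁻) − E°(Cr³⁺/Cr).
So E°(Cr³⁺/Cr) = E°(I₂/I⁻) − E°cell = (+0.54) − (+1.280) = -0.74 V.

-0.74 V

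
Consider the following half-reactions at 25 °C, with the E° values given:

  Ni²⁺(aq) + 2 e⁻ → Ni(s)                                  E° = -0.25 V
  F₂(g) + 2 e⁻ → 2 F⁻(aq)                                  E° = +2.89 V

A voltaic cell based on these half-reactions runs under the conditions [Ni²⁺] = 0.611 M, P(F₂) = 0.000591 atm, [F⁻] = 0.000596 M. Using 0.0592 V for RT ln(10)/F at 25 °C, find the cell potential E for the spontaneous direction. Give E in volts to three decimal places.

F₂/F⁻ is the cathode (higher E°), Ni²⁺/Ni the anode: E°cell = +2.89 − (-0.25) = +3.14 V, n = 2.
Overall: F₂(g) + Ni(s) → 2 F⁻(aq) + Ni²⁺(aq)
Q = [F⁻]^2·[Ni²⁺] / (P(F₂)); log Q = -3.435.
E = E° − (0.0592/n) log Q = +3.14 − (0.0592/2)(-3.435) = +3.242 V.

+3.242 V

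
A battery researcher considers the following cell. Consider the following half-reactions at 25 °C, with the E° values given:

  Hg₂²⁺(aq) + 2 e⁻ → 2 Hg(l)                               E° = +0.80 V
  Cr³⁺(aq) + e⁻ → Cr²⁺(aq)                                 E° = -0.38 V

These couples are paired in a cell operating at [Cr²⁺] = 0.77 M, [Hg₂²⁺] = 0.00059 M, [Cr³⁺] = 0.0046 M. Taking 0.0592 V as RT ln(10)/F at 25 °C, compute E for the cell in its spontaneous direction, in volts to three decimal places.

Hg₂²⁺/Hg is the cathode (higher E°), Cr³⁺/Cr²⁺ the anode: E°cell = +0.80 − (-0.38) = +1.18 V, n = 2.
Overall: Hg₂²⁺(aq) + 2 Cr²⁺(aq) → 2 Hg(l) + 2 Cr³⁺(aq)
Q = [Cr³⁺]^2 / ([Hg₂²⁺]·[Cr²⁺]^2); log Q = -1.218.
E = E° − (0.0592/n) log Q = +1.18 − (0.0592/2)(-1.218) = +1.216 V.

+1.216 V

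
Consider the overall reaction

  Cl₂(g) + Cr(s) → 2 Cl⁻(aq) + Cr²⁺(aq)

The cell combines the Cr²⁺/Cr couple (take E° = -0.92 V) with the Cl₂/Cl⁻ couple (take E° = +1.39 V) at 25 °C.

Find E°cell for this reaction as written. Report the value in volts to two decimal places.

The Cl₂/Cl⁻ couple has the higher reduction potential, so it is the cathode; Cr²⁺/Cr is oxidised at the anode.
E°cell = E°(cathode) − E°(anode) = (+1.39) − (-0.92) = +2.31 V.
Since E°cell > 0, the reaction is spontaneous under standard conditions.

+2.31 V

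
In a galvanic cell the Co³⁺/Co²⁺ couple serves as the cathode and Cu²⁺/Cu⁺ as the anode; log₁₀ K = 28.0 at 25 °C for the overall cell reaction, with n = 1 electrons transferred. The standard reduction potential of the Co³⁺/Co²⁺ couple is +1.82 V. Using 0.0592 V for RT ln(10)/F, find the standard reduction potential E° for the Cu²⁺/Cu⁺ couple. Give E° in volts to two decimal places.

E°cell = (0.0592/n)·log K = (0.0592/1)(28.0) = +1.658 V.
Since Co³⁺/Co²⁺ is the cathode and Cu²⁺/Cu⁺ the anode, E°cell = E°(Co³⁺/Co²⁺) − E°(Cu²⁺/Cu⁺).
So E°(Cu²⁺/Cu⁺) = E°(Co³⁺/Co²⁺) − E°cell = (+1.82) − (+1.658) = +0.16 V.

+0.16 V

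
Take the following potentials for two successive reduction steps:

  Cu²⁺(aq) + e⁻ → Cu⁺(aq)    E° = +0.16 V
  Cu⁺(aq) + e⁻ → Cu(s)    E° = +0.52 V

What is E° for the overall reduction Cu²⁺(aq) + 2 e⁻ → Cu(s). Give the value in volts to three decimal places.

Adding the free-energy changes (−nFE°) of the two steps gives −n₃FE°₃ = −n₁FE°₁ − n₂FE°₂.
E°₃ = (1×+0.16 + 1×+0.52) / 2 = (+0.680) / 2 = +0.340 V.

+0.340 V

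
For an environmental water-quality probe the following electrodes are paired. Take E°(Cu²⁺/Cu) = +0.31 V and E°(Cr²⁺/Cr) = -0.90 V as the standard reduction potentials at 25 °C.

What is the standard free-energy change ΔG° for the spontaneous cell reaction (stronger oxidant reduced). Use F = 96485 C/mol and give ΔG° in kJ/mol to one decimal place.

Cu²⁺/Cu (E° = +0.31 V) is the cathode; Cr²⁺/Cr (E° = -0.90 V) is the anode, so E°cell = +1.21 V.
Balancing electrons gives n = 2 (lcm of 2 and 2).
ΔG° = −nFE° = −(2)(96485)(+1.21) = -233,494 J = -233.5 kJ/mol.

-233.5 kJ/mol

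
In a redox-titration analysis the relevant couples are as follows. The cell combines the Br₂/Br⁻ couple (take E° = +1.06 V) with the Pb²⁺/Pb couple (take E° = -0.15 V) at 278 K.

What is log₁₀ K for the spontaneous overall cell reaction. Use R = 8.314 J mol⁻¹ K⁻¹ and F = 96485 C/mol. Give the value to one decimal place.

43.9

Cathode: Br₂/Br⁻; anode: Pb²⁺/Pb. E°cell = (+1.06) − (-0.15) = +1.21 V, with n = 2.
ΔG° = −nFE° = −RT ln K, so ln K = nFE°/(RT) = (2)(96485)(+1.21) / ((8.314)(278)) = 101.023.
log₁₀ K = 101.023 / ln 10 = 43.9.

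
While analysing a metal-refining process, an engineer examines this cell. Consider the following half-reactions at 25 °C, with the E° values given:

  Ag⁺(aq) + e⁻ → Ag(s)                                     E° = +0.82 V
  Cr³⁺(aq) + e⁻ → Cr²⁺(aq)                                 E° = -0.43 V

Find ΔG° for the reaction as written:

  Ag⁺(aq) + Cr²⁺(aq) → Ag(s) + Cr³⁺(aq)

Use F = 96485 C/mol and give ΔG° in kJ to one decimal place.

As written, Ag⁺/Ag is reduced (cathode) and Cr³⁺/Cr²⁺ is oxidised (anode), so E°cell = (+0.82) − (-0.43) = +1.25 V.
Balancing electrons gives n = 1.
ΔG° = −nFE° = −(1)(96485)(+1.25) = -120,606 J = -120.6 kJ.

-120.6 kJ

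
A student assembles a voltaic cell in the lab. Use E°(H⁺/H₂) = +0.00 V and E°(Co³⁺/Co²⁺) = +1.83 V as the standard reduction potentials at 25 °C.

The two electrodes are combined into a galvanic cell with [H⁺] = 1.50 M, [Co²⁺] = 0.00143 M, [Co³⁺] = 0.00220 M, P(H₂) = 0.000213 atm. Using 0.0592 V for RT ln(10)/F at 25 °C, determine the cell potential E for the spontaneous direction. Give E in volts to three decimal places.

+1.722 V

Co³⁺/Co²⁺ is the cathode (higher E°), H⁺/H₂ the anode: E°cell = +1.83 − (+0.00) = +1.83 V, n = 2.
Overall: 2 Co³⁺(aq) + H₂(g) → 2 Co²⁺(aq) + 2 H⁺(aq)
Q = [Co²⁺]^2·[H⁺]^2 / ([Co³⁺]^2·P(H₂)); log Q = 3.650.
E = E° − (0.0592/n) log Q = +1.83 − (0.0592/2)(3.650) = +1.722 V.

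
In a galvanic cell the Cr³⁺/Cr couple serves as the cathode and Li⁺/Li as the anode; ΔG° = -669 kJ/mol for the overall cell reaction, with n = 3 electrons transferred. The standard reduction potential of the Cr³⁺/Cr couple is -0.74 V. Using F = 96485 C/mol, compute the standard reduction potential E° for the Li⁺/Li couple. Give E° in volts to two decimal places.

-3.05 V

E°cell = −ΔG°/(nF) = −(-669×10³)/((3)(96485)) = +2.311 V.
Since Cr³⁺/Cr is the cathode and Li⁺/Li the anode, E°cell = E°(Cr³⁺/Cr) − E°(Li⁺/Li).
So E°(Li⁺/Li) = E°(Cr³⁺/Cr) − E°cell = (-0.74) − (+2.311) = -3.05 V.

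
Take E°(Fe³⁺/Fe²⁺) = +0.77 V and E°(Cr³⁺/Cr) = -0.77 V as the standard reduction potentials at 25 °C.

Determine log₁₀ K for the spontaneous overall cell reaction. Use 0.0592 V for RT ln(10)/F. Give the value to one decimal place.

Cathode: Fe³⁺/Fe²⁺; anode: Cr³⁺/Cr. E°cell = +1.54 V, n = 3.
log K = nE°cell / 0.0592 = (3)(+1.54) / 0.0592 = 78.0.

78.0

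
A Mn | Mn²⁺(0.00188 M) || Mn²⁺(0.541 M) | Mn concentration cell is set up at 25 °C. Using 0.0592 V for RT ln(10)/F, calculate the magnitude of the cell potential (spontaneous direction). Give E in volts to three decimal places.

+0.073 V

For a concentration cell E°cell = 0. The 0.541 M side is the cathode (reduction is favoured where [Mn²⁺] is higher).
With n = 2, E = −(0.0592/2) log([Mn²⁺]ₐₙ/[Mn²⁺]꜀ₐₜ) = −(0.0592/2) log(0.00188/0.541) = −(0.0592/2)(-2.459) = +0.073 V.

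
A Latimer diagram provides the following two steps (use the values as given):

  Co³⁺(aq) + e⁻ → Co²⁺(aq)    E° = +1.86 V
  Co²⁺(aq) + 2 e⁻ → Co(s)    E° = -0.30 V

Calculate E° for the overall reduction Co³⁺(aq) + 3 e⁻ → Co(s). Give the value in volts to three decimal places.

Standard free energies of sequential steps add: ΔG°₃ = ΔG°₁ + ΔG°₂, so n₃E°₃ = n₁E°₁ + n₂E°₂.
E°₃ = (1×+1.86 + 2×-0.30) / 3 = (+1.260) / 3 = +0.420 V.

+0.420 V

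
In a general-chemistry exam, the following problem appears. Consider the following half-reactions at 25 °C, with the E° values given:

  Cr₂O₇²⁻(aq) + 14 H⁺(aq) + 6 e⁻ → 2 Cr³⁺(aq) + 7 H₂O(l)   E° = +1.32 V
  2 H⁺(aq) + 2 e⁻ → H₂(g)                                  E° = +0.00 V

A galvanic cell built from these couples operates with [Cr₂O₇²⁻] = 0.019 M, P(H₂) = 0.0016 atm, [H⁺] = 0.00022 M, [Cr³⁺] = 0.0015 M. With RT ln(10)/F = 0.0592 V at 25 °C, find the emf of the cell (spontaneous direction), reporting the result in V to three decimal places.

+0.987 V

Cr₂O₇²⁻/Cr³⁺ is the cathode (higher E°), H⁺/H₂ the anode: E°cell = +1.32 − (+0.00) = +1.32 V, n = 6.
Overall: Cr₂O₇²⁻(aq) + 8 H⁺(aq) + 3 H₂(g) → 2 Cr³⁺(aq) + 7 H₂O(l)
Q = [Cr³⁺]^2 / ([Cr₂O₇²⁻]·[H⁺]^8·P(H₂)^3); log Q = 33.722.
E = E° − (0.0592/n) log Q = +1.32 − (0.0592/6)(33.722) = +0.987 V.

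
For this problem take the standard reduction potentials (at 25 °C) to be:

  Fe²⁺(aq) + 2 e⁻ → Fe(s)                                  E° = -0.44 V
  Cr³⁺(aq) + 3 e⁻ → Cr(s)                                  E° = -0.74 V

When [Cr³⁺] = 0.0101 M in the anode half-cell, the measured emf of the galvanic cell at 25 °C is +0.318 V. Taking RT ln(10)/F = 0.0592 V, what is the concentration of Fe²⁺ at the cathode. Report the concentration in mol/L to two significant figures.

0.19 M

Fe²⁺/Fe is the cathode, Cr³⁺/Cr the anode: E°cell = +0.30 V, n = 6.
Overall reaction: 3 Fe²⁺(aq) + 2 Cr(s) → 3 Fe(s) + 2 Cr³⁺(aq); Q = [Cr³⁺]^2/[Fe²⁺]^3.
From E = E° − (0.0592/n) log Q: log Q = (E° − E)·n/0.0592 = (+0.30 − (+0.318))·6/0.0592 = -1.8243.
So 3·log[Fe²⁺] = 2·log(0.0101) − log Q = -3.9914 − (-1.8243) = -2.1671; log[Fe²⁺] = -2.1671 / 3 = -0.7224; [Fe²⁺] = 10^(-0.7224) ≈ 0.19 M.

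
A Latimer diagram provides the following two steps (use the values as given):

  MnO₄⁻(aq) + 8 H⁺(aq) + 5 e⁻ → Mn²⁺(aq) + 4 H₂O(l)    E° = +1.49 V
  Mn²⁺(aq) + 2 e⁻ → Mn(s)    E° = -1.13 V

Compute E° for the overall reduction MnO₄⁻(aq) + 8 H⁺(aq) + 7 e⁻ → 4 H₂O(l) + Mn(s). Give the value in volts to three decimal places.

+0.741 V

Standard free energies of sequential steps add: ΔG°₃ = ΔG°₁ + ΔG°₂, so n₃E°₃ = n₁E°₁ + n₂E°₂.
E°₃ = (5×+1.49 + 2×-1.13) / 7 = (+5.190) / 7 = +0.741 V.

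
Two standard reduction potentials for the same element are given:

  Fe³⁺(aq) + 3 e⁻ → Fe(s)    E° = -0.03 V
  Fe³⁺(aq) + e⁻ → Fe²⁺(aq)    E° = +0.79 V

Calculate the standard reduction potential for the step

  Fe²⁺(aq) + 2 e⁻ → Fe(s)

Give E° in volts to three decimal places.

-0.440 V

Sequential free energies add, so n₃E°₃ = n₁E°₁ + n₂E°₂.
With n₃ = 3, and the known step contributing 1×(+0.79) V, the unknown satisfies 2·E° = 3×(-0.03) − 1×(+0.79) = -0.880.
E° = -0.880 / 2 = -0.440 V.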